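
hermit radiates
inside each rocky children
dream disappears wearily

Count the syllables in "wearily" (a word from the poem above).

3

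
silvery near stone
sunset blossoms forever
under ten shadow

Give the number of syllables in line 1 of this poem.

Line 1: silvery (3), near (1), stone (1) → 5

5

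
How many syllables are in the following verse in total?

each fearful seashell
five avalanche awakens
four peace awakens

Line 1: "each fearful seashell": 1+2+2 = 5
Line 2: "five avalanche awakens": 1+3+3 = 7
Line 3: "four peace awakens": 1+1+3 = 5
Total: 5 + 7 + 5 = 17

17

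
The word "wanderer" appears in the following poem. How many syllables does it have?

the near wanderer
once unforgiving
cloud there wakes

3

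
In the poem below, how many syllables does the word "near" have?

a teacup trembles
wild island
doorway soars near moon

1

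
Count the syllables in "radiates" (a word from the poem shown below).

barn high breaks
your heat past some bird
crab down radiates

3

"radiates" has 3 syllables.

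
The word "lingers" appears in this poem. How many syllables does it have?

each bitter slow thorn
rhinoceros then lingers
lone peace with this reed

"lingers" has 2 syllables.

2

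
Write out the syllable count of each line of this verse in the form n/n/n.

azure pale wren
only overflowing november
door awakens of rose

Line 1: azure(2) + pale(1) + wren(1) = 4
Line 2: only(2) + overflowing(4) + november(3) = 9
Line 3: door(1) + awakens(3) + of(1) + rose(1) = 6

4/9/6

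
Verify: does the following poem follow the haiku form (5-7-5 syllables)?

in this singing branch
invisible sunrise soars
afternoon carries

Yes

Line 1: in (1), this (1), singing (2), branch (1) → 5 ✓
Line 2: invisible (4), sunrise (2), soars (1) → 7 ✓
Line 3: afternoon (3), carries (2) → 5 ✓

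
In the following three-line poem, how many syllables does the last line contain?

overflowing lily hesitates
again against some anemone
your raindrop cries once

5

The last line: "your raindrop cries once": 1+2+1+1 = 5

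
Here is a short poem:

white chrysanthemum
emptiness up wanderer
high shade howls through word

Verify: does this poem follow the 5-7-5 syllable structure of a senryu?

Line 1: white(1) + chrysanthemum(4) = 5 ✓
Line 2: emptiness(3) + up(1) + wanderer(3) = 7 ✓
Line 3: high(1) + shade(1) + howls(1) + through(1) + word(1) = 5 ✓

Yes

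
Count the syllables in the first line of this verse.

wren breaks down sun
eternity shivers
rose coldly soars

4

The first line: wren (1), breaks (1), down (1), sun (1) → 4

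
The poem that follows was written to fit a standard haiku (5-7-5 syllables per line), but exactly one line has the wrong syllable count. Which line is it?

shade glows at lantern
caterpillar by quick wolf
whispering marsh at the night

Line 3

Line 1: shade(1) + glows(1) + at(1) + lantern(2) = 5 ✓
Line 2: caterpillar(4) + by(1) + quick(1) + wolf(1) = 7 ✓
Line 3: whispering(3) + marsh(1) + at(1) + the(1) + night(1) = 7 (expected 5)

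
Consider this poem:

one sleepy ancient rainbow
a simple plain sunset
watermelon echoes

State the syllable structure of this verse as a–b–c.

Line 1: one (1), sleepy (2), ancient (2), rainbow (2) → 7
Line 2: a (1), simple (2), plain (1), sunset (2) → 6
Line 3: watermelon (4), echoes (2) → 6

7–6–6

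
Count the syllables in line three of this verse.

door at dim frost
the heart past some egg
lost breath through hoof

Line three: lost(1) + breath(1) + through(1) + hoof(1) = 4

4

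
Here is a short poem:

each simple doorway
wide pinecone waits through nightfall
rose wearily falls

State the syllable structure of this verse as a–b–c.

Line 1: "each simple doorway": 1+2+2 = 5
Line 2: "wide pinecone waits through nightfall": 1+2+1+1+2 = 7
Line 3: "rose wearily falls": 1+3+1 = 5

5–7–5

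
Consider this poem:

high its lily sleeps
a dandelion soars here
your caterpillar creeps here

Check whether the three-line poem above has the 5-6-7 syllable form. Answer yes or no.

No

Line 1: "high its lily sleeps": 1+1+2+1 = 5 ✓
Line 2: "a dandelion soars here": 1+4+1+1 = 7 (expected 6)
Line 3: "your caterpillar creeps here": 1+4+1+1 = 7 ✓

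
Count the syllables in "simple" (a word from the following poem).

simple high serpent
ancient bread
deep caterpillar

2

"simple" has 2 syllables.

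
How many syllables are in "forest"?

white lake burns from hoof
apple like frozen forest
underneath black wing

2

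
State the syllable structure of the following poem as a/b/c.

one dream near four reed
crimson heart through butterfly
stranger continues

5/7/5

Line 1: "one dream near four reed": 1+1+1+1+1 = 5
Line 2: "crimson heart through butterfly": 2+1+1+3 = 7
Line 3: "stranger continues": 2+3 = 5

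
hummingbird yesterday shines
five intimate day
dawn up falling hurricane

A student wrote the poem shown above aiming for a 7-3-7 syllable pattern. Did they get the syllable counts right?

No

Line 1: "hummingbird yesterday shines": 3+3+1 = 7 ✓
Line 2: "five intimate day": 1+3+1 = 5 (expected 3)
Line 3: "dawn up falling hurricane": 1+1+2+3 = 7 ✓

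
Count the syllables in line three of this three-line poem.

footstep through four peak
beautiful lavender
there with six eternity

Line three: there (1), with (1), six (1), eternity (4) → 7

7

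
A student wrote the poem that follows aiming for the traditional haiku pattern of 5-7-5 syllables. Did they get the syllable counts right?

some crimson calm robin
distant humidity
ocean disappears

No

Line 1: "some crimson calm robin": 1+2+1+2 = 6 (expected 5)
Line 2: "distant humidity": 2+4 = 6 (expected 7)
Line 3: "ocean disappears": 2+3 = 5 ✓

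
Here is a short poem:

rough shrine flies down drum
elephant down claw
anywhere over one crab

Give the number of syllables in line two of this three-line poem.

Line two: "elephant down claw": 3+1+1 = 5

5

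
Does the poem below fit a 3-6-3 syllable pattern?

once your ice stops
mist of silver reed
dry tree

Line 1: once (1), your (1), ice (1), stops (1) → 4 (expected 3)
Line 2: mist (1), of (1), silver (2), reed (1) → 5 (expected 6)
Line 3: dry (1), tree (1) → 2 (expected 3)

No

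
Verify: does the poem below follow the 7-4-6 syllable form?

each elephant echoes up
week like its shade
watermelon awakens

No

Line 1: "each elephant echoes up": 1+3+2+1 = 7 ✓
Line 2: "week like its shade": 1+1+1+1 = 4 ✓
Line 3: "watermelon awakens": 4+3 = 7 (expected 6)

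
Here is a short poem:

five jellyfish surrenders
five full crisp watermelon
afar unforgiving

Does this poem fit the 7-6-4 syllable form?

Line 1: five (1), jellyfish (3), surrenders (3) → 7 ✓
Line 2: five (1), full (1), crisp (1), watermelon (4) → 7 (expected 6)
Line 3: afar (2), unforgiving (4) → 6 (expected 4)

No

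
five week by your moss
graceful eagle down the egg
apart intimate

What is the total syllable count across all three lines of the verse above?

Line 1: "five week by your moss": 1+1+1+1+1 = 5
Line 2: "graceful eagle down the egg": 2+2+1+1+1 = 7
Line 3: "apart intimate": 2+3 = 5
Total: 5 + 7 + 5 = 17

17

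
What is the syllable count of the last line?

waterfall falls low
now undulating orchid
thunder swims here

4

The last line: thunder (2), swims (1), here (1) → 4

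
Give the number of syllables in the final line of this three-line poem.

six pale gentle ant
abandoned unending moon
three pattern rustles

The final line: three(1) + pattern(2) + rustles(2) = 5

5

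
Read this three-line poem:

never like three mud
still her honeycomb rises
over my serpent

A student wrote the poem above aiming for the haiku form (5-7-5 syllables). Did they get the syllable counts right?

Yes

Line 1: "never like three mud": 2+1+1+1 = 5 ✓
Line 2: "still her honeycomb rises": 1+1+3+2 = 7 ✓
Line 3: "over my serpent": 2+1+2 = 5 ✓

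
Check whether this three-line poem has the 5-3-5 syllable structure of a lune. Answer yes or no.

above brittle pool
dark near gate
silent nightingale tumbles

Line 1: "above brittle pool": 2+2+1 = 5 ✓
Line 2: "dark near gate": 1+1+1 = 3 ✓
Line 3: "silent nightingale tumbles": 2+3+2 = 7 (expected 5)

No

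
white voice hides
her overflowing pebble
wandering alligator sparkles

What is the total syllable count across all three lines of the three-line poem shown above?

Line 1: white(1) + voice(1) + hides(1) = 3
Line 2: her(1) + overflowing(4) + pebble(2) = 7
Line 3: wandering(3) + alligator(4) + sparkles(2) = 9
Total: 3 + 7 + 9 = 19

19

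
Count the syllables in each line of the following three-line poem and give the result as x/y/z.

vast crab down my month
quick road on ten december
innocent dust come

Line 1: vast(1) + crab(1) + down(1) + my(1) + month(1) = 5
Line 2: quick(1) + road(1) + on(1) + ten(1) + december(3) = 7
Line 3: innocent(3) + dust(1) + come(1) = 5

5/7/5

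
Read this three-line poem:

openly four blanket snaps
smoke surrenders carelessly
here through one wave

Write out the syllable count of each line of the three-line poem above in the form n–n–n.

Line 1: "openly four blanket snaps": 3+1+2+1 = 7
Line 2: "smoke surrenders carelessly": 1+3+3 = 7
Line 3: "here through one wave": 1+1+1+1 = 4

7–7–4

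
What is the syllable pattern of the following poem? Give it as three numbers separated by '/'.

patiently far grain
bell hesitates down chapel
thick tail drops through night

Line 1: patiently(3) + far(1) + grain(1) = 5
Line 2: bell(1) + hesitates(3) + down(1) + chapel(2) = 7
Line 3: thick(1) + tail(1) + drops(1) + through(1) + night(1) = 5

5/7/5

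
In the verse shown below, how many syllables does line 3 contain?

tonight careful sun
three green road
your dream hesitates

5

Line 3: your (1), dream (1), hesitates (3) → 5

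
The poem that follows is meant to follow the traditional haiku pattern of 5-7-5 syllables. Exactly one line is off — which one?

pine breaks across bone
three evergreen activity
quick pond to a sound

The second line

Line 1: pine (1), breaks (1), across (2), bone (1) → 5 ✓
Line 2: three (1), evergreen (3), activity (4) → 8 (expected 7)
Line 3: quick (1), pond (1), to (1), a (1), sound (1) → 5 ✓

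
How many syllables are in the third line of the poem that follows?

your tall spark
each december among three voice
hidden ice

The third line: "hidden ice": 2+1 = 3

3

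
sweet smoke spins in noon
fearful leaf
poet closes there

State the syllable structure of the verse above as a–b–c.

Line 1: sweet(1) + smoke(1) + spins(1) + in(1) + noon(1) = 5
Line 2: fearful(2) + leaf(1) = 3
Line 3: poet(2) + closes(2) + there(1) = 5

5–3–5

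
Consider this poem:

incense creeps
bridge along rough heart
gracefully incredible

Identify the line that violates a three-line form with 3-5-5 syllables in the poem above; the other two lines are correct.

The third line

Line 1: "incense creeps": 2+1 = 3 ✓
Line 2: "bridge along rough heart": 1+2+1+1 = 5 ✓
Line 3: "gracefully incredible": 3+4 = 7 (expected 5)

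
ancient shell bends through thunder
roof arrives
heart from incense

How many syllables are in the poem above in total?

Line 1: ancient (2), shell (1), bends (1), through (1), thunder (2) → 7
Line 2: roof (1), arrives (2) → 3
Line 3: heart (1), from (1), incense (2) → 4
Total: 7 + 3 + 4 = 14

14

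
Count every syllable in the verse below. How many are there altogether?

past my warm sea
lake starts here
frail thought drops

Line 1: past(1) + my(1) + warm(1) + sea(1) = 4
Line 2: lake(1) + starts(1) + here(1) = 3
Line 3: frail(1) + thought(1) + drops(1) = 3
Total: 4 + 3 + 3 = 10

10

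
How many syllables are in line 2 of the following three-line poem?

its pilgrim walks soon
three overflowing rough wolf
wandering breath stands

Line 2: three (1), overflowing (4), rough (1), wolf (1) → 7

7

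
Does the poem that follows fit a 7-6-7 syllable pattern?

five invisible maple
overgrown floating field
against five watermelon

Line 1: five(1) + invisible(4) + maple(2) = 7 ✓
Line 2: overgrown(3) + floating(2) + field(1) = 6 ✓
Line 3: against(2) + five(1) + watermelon(4) = 7 ✓

Yes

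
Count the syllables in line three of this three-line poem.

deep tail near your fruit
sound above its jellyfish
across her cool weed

5

Line three: across(2) + her(1) + cool(1) + weed(1) = 5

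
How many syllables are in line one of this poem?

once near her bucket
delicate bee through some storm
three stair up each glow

Line one: "once near her bucket": 1+1+1+2 = 5

5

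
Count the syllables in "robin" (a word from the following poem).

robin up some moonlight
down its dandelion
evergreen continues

2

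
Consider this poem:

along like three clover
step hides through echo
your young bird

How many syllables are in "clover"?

2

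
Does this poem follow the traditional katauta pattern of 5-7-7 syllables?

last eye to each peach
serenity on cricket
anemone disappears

Line 1: last(1) + eye(1) + to(1) + each(1) + peach(1) = 5 ✓
Line 2: serenity(4) + on(1) + cricket(2) = 7 ✓
Line 3: anemone(4) + disappears(3) = 7 ✓

Yes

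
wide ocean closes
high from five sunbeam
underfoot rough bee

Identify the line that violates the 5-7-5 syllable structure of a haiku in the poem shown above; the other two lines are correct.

Line 1: wide (1), ocean (2), closes (2) → 5 ✓
Line 2: high (1), from (1), five (1), sunbeam (2) → 5 (expected 7)
Line 3: underfoot (3), rough (1), bee (1) → 5 ✓

Line 2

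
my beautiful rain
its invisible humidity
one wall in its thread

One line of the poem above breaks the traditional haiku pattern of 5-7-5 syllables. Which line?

The second line

Line 1: my(1) + beautiful(3) + rain(1) = 5 ✓
Line 2: its(1) + invisible(4) + humidity(4) = 9 (expected 7)
Line 3: one(1) + wall(1) + in(1) + its(1) + thread(1) = 5 ✓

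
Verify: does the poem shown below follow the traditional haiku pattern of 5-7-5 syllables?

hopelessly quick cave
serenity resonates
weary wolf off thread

Line 1: hopelessly (3), quick (1), cave (1) → 5 ✓
Line 2: serenity (4), resonates (3) → 7 ✓
Line 3: weary (2), wolf (1), off (1), thread (1) → 5 ✓

Yes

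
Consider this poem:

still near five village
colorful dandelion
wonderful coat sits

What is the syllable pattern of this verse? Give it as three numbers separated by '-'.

5-7-5

Line 1: still(1) + near(1) + five(1) + village(2) = 5
Line 2: colorful(3) + dandelion(4) = 7
Line 3: wonderful(3) + coat(1) + sits(1) = 5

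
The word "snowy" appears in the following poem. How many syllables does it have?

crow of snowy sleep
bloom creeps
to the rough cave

2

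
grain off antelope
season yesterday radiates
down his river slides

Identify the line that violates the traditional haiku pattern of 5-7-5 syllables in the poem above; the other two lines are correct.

The second line

Line 1: grain(1) + off(1) + antelope(3) = 5 ✓
Line 2: season(2) + yesterday(3) + radiates(3) = 8 (expected 7)
Line 3: down(1) + his(1) + river(2) + slides(1) = 5 ✓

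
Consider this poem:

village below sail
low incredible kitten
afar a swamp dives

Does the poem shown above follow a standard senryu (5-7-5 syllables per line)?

Line 1: village(2) + below(2) + sail(1) = 5 ✓
Line 2: low(1) + incredible(4) + kitten(2) = 7 ✓
Line 3: afar(2) + a(1) + swamp(1) + dives(1) = 5 ✓

Yes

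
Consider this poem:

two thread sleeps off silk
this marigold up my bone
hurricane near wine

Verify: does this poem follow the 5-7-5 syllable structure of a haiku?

Yes

Line 1: two(1) + thread(1) + sleeps(1) + off(1) + silk(1) = 5 ✓
Line 2: this(1) + marigold(3) + up(1) + my(1) + bone(1) = 7 ✓
Line 3: hurricane(3) + near(1) + wine(1) = 5 ✓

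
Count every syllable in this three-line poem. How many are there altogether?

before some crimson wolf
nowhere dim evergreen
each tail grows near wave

Line 1: before(2) + some(1) + crimson(2) + wolf(1) = 6
Line 2: nowhere(2) + dim(1) + evergreen(3) = 6
Line 3: each(1) + tail(1) + grows(1) + near(1) + wave(1) = 5
Total: 6 + 6 + 5 = 17

17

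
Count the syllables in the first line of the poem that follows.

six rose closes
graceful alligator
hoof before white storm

The first line: six(1) + rose(1) + closes(2) = 4

4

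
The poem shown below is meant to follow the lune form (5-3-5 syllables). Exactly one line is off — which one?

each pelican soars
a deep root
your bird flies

Line 1: "each pelican soars": 1+3+1 = 5 ✓
Line 2: "a deep root": 1+1+1 = 3 ✓
Line 3: "your bird flies": 1+1+1 = 3 (expected 5)

Line 3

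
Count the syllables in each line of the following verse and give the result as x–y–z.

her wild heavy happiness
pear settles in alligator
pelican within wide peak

Line 1: her(1) + wild(1) + heavy(2) + happiness(3) = 7
Line 2: pear(1) + settles(2) + in(1) + alligator(4) = 8
Line 3: pelican(3) + within(2) + wide(1) + peak(1) = 7

7–8–7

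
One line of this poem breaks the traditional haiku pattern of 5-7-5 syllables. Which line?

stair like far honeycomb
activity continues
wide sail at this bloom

Line 1

Line 1: stair (1), like (1), far (1), honeycomb (3) → 6 (expected 5)
Line 2: activity (4), continues (3) → 7 ✓
Line 3: wide (1), sail (1), at (1), this (1), bloom (1) → 5 ✓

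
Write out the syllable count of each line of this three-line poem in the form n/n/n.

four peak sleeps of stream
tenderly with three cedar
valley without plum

Line 1: "four peak sleeps of stream": 1+1+1+1+1 = 5
Line 2: "tenderly with three cedar": 3+1+1+2 = 7
Line 3: "valley without plum": 2+2+1 = 5

5/7/5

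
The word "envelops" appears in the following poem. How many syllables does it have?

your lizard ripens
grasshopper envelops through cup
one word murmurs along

3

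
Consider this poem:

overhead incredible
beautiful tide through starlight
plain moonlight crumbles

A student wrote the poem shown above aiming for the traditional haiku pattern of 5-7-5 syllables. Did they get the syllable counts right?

Line 1: "overhead incredible": 3+4 = 7 (expected 5)
Line 2: "beautiful tide through starlight": 3+1+1+2 = 7 ✓
Line 3: "plain moonlight crumbles": 1+2+2 = 5 ✓

No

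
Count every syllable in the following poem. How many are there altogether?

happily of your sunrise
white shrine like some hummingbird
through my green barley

19

Line 1: "happily of your sunrise": 3+1+1+2 = 7
Line 2: "white shrine like some hummingbird": 1+1+1+1+3 = 7
Line 3: "through my green barley": 1+1+1+2 = 5
Total: 7 + 7 + 5 = 19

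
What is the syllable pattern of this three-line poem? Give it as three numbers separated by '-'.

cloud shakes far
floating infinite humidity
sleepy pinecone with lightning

Line 1: "cloud shakes far": 1+1+1 = 3
Line 2: "floating infinite humidity": 2+3+4 = 9
Line 3: "sleepy pinecone with lightning": 2+2+1+2 = 7

3-9-7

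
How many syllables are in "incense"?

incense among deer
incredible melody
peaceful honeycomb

"incense" has 2 syllables.

2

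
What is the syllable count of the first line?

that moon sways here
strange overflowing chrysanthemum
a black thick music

The first line: "that moon sways here": 1+1+1+1 = 4

4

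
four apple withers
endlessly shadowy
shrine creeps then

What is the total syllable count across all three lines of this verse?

14

Line 1: "four apple withers": 1+2+2 = 5
Line 2: "endlessly shadowy": 3+3 = 6
Line 3: "shrine creeps then": 1+1+1 = 3
Total: 5 + 6 + 3 = 14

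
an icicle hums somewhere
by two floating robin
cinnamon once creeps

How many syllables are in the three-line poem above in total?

18

Line 1: an (1), icicle (3), hums (1), somewhere (2) → 7
Line 2: by (1), two (1), floating (2), robin (2) → 6
Line 3: cinnamon (3), once (1), creeps (1) → 5
Total: 7 + 6 + 5 = 18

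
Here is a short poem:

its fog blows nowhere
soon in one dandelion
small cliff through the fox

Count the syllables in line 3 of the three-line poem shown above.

Line 3: "small cliff through the fox": 1+1+1+1+1 = 5

5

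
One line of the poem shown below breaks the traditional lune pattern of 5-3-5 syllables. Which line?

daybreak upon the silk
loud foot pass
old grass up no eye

Line 1: "daybreak upon the silk": 2+2+1+1 = 6 (expected 5)
Line 2: "loud foot pass": 1+1+1 = 3 ✓
Line 3: "old grass up no eye": 1+1+1+1+1 = 5 ✓

Line 1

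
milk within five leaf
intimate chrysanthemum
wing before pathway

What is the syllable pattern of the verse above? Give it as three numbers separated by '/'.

5/7/5

Line 1: milk(1) + within(2) + five(1) + leaf(1) = 5
Line 2: intimate(3) + chrysanthemum(4) = 7
Line 3: wing(1) + before(2) + pathway(2) = 5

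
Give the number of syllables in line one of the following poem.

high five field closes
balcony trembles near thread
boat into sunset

Line one: high(1) + five(1) + field(1) + closes(2) = 5

5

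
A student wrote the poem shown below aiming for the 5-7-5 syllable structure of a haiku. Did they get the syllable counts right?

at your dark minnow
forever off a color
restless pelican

Line 1: at (1), your (1), dark (1), minnow (2) → 5 ✓
Line 2: forever (3), off (1), a (1), color (2) → 7 ✓
Line 3: restless (2), pelican (3) → 5 ✓

Yes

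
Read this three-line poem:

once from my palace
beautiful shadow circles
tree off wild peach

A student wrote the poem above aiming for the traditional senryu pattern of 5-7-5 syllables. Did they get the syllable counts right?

Line 1: once(1) + from(1) + my(1) + palace(2) = 5 ✓
Line 2: beautiful(3) + shadow(2) + circles(2) = 7 ✓
Line 3: tree(1) + off(1) + wild(1) + peach(1) = 4 (expected 5)

No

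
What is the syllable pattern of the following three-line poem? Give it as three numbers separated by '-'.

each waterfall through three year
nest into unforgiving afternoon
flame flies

Line 1: "each waterfall through three year": 1+3+1+1+1 = 7
Line 2: "nest into unforgiving afternoon": 1+2+4+3 = 10
Line 3: "flame flies": 1+1 = 2

7-10-2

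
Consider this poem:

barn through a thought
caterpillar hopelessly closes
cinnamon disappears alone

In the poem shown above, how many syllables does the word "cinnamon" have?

3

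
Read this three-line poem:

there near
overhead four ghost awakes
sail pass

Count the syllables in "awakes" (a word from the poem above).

2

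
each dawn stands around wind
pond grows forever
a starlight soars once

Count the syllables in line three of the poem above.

Line three: a(1) + starlight(2) + soars(1) + once(1) = 5

5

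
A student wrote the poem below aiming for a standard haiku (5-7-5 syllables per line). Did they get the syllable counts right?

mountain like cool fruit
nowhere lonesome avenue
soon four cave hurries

Yes

Line 1: "mountain like cool fruit": 2+1+1+1 = 5 ✓
Line 2: "nowhere lonesome avenue": 2+2+3 = 7 ✓
Line 3: "soon four cave hurries": 1+1+1+2 = 5 ✓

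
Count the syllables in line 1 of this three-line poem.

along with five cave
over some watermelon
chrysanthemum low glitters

Line 1: along(2) + with(1) + five(1) + cave(1) = 5

5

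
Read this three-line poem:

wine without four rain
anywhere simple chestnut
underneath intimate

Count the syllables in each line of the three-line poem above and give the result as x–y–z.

5–7–6

Line 1: "wine without four rain": 1+2+1+1 = 5
Line 2: "anywhere simple chestnut": 3+2+2 = 7
Line 3: "underneath intimate": 3+3 = 6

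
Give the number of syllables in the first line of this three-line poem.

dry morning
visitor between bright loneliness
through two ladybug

3

The first line: "dry morning": 1+2 = 3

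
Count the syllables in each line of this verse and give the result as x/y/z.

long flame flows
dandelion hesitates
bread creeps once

3/7/3

Line 1: long (1), flame (1), flows (1) → 3
Line 2: dandelion (4), hesitates (3) → 7
Line 3: bread (1), creeps (1), once (1) → 3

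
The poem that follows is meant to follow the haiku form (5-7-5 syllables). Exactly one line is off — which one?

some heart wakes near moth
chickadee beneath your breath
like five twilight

Line 3

Line 1: "some heart wakes near moth": 1+1+1+1+1 = 5 ✓
Line 2: "chickadee beneath your breath": 3+2+1+1 = 7 ✓
Line 3: "like five twilight": 1+1+2 = 4 (expected 5)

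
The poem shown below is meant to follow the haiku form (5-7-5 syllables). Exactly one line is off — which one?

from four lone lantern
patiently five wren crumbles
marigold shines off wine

Line 3

Line 1: from(1) + four(1) + lone(1) + lantern(2) = 5 ✓
Line 2: patiently(3) + five(1) + wren(1) + crumbles(2) = 7 ✓
Line 3: marigold(3) + shines(1) + off(1) + wine(1) = 6 (expected 5)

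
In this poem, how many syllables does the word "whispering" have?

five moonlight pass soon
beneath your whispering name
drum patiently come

"whispering" has 3 syllables.

3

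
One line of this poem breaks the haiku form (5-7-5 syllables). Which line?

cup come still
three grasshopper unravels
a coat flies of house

Line 1: "cup come still": 1+1+1 = 3 (expected 5)
Line 2: "three grasshopper unravels": 1+3+3 = 7 ✓
Line 3: "a coat flies of house": 1+1+1+1+1 = 5 ✓

Line 1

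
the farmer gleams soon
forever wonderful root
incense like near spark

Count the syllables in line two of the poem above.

Line two: forever(3) + wonderful(3) + root(1) = 7

7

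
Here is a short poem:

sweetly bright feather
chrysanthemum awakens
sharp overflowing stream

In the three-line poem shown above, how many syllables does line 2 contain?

7

Line 2: "chrysanthemum awakens": 4+3 = 7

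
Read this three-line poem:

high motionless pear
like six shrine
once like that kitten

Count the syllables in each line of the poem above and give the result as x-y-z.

Line 1: high (1), motionless (3), pear (1) → 5
Line 2: like (1), six (1), shrine (1) → 3
Line 3: once (1), like (1), that (1), kitten (2) → 5

5-3-5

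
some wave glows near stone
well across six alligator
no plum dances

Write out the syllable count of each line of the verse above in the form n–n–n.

Line 1: some(1) + wave(1) + glows(1) + near(1) + stone(1) = 5
Line 2: well(1) + across(2) + six(1) + alligator(4) = 8
Line 3: no(1) + plum(1) + dances(2) = 4

5–8–4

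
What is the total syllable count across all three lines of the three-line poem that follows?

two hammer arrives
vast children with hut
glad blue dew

Line 1: two(1) + hammer(2) + arrives(2) = 5
Line 2: vast(1) + children(2) + with(1) + hut(1) = 5
Line 3: glad(1) + blue(1) + dew(1) = 3
Total: 5 + 5 + 3 = 13

13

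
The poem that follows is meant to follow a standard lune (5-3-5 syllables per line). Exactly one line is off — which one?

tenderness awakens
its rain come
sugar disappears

The first line

Line 1: "tenderness awakens": 3+3 = 6 (expected 5)
Line 2: "its rain come": 1+1+1 = 3 ✓
Line 3: "sugar disappears": 2+3 = 5 ✓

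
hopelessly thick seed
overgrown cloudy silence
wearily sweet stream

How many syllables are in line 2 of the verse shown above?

Line 2: overgrown (3), cloudy (2), silence (2) → 7

7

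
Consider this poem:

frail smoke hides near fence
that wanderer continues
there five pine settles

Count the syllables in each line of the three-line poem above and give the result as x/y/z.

Line 1: frail (1), smoke (1), hides (1), near (1), fence (1) → 5
Line 2: that (1), wanderer (3), continues (3) → 7
Line 3: there (1), five (1), pine (1), settles (2) → 5

5/7/5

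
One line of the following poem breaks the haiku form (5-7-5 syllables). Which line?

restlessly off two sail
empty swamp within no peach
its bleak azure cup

The first line

Line 1: restlessly(3) + off(1) + two(1) + sail(1) = 6 (expected 5)
Line 2: empty(2) + swamp(1) + within(2) + no(1) + peach(1) = 7 ✓
Line 3: its(1) + bleak(1) + azure(2) + cup(1) = 5 ✓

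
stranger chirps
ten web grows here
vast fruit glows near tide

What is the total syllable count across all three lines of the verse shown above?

Line 1: "stranger chirps": 2+1 = 3
Line 2: "ten web grows here": 1+1+1+1 = 4
Line 3: "vast fruit glows near tide": 1+1+1+1+1 = 5
Total: 3 + 4 + 5 = 12

12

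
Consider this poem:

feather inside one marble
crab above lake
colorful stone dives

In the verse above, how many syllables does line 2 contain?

Line 2: crab (1), above (2), lake (1) → 4

4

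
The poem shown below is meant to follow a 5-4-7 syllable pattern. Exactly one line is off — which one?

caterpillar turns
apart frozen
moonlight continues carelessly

Line 1: "caterpillar turns": 4+1 = 5 ✓
Line 2: "apart frozen": 2+2 = 4 ✓
Line 3: "moonlight continues carelessly": 2+3+3 = 8 (expected 7)

The third line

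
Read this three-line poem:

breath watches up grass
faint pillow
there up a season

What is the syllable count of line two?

Line two: faint(1) + pillow(2) = 3

3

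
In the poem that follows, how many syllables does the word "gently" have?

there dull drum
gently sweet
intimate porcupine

2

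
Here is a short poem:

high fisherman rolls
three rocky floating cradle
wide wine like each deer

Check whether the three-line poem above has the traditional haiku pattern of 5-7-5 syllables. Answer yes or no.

Line 1: high(1) + fisherman(3) + rolls(1) = 5 ✓
Line 2: three(1) + rocky(2) + floating(2) + cradle(2) = 7 ✓
Line 3: wide(1) + wine(1) + like(1) + each(1) + deer(1) = 5 ✓

Yes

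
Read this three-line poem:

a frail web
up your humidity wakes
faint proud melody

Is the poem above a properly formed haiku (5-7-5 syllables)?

Line 1: "a frail web": 1+1+1 = 3 (expected 5)
Line 2: "up your humidity wakes": 1+1+4+1 = 7 ✓
Line 3: "faint proud melody": 1+1+3 = 5 ✓

No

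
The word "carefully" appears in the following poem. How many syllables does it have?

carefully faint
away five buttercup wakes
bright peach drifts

3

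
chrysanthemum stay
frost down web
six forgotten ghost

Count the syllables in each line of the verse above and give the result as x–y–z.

5–3–5

Line 1: "chrysanthemum stay": 4+1 = 5
Line 2: "frost down web": 1+1+1 = 3
Line 3: "six forgotten ghost": 1+3+1 = 5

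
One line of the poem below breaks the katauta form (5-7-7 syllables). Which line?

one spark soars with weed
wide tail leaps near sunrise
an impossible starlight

Line 1: "one spark soars with weed": 1+1+1+1+1 = 5 ✓
Line 2: "wide tail leaps near sunrise": 1+1+1+1+2 = 6 (expected 7)
Line 3: "an impossible starlight": 1+4+2 = 7 ✓

The second line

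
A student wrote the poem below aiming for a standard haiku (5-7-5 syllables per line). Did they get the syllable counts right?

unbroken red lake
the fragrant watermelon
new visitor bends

Line 1: unbroken(3) + red(1) + lake(1) = 5 ✓
Line 2: the(1) + fragrant(2) + watermelon(4) = 7 ✓
Line 3: new(1) + visitor(3) + bends(1) = 5 ✓

Yes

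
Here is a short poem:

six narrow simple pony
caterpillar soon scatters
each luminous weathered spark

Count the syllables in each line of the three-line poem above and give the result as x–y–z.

Line 1: "six narrow simple pony": 1+2+2+2 = 7
Line 2: "caterpillar soon scatters": 4+1+2 = 7
Line 3: "each luminous weathered spark": 1+3+2+1 = 7

7–7–7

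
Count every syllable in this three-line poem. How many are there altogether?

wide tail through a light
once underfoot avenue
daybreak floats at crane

Line 1: "wide tail through a light": 1+1+1+1+1 = 5
Line 2: "once underfoot avenue": 1+3+3 = 7
Line 3: "daybreak floats at crane": 2+1+1+1 = 5
Total: 5 + 7 + 5 = 17

17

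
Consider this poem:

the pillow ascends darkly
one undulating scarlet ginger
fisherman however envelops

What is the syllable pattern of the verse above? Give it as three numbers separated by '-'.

Line 1: the(1) + pillow(2) + ascends(2) + darkly(2) = 7
Line 2: one(1) + undulating(4) + scarlet(2) + ginger(2) = 9
Line 3: fisherman(3) + however(3) + envelops(3) = 9

7-9-9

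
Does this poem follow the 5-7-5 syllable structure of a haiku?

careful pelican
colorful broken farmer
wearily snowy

Yes

Line 1: careful (2), pelican (3) → 5 ✓
Line 2: colorful (3), broken (2), farmer (2) → 7 ✓
Line 3: wearily (3), snowy (2) → 5 ✓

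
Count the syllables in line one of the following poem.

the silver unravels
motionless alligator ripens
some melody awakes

Line one: "the silver unravels": 1+2+3 = 6

6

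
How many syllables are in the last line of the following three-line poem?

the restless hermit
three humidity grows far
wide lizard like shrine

5

The last line: "wide lizard like shrine": 1+2+1+1 = 5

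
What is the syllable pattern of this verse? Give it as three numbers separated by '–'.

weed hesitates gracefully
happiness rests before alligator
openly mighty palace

7–10–7

Line 1: weed (1), hesitates (3), gracefully (3) → 7
Line 2: happiness (3), rests (1), before (2), alligator (4) → 10
Line 3: openly (3), mighty (2), palace (2) → 7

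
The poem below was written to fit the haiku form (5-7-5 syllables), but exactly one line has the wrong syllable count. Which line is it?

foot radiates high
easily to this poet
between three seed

The third line

Line 1: foot (1), radiates (3), high (1) → 5 ✓
Line 2: easily (3), to (1), this (1), poet (2) → 7 ✓
Line 3: between (2), three (1), seed (1) → 4 (expected 5)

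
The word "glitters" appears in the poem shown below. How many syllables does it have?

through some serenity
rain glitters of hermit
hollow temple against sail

2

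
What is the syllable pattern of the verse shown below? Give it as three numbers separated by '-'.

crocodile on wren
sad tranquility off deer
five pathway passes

5-7-5

Line 1: "crocodile on wren": 3+1+1 = 5
Line 2: "sad tranquility off deer": 1+4+1+1 = 7
Line 3: "five pathway passes": 1+2+2 = 5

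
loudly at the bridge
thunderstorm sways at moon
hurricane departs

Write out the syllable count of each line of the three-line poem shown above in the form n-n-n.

5-6-5

Line 1: loudly(2) + at(1) + the(1) + bridge(1) = 5
Line 2: thunderstorm(3) + sways(1) + at(1) + moon(1) = 6
Line 3: hurricane(3) + departs(2) = 5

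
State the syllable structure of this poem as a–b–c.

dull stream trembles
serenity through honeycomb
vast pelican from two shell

Line 1: dull (1), stream (1), trembles (2) → 4
Line 2: serenity (4), through (1), honeycomb (3) → 8
Line 3: vast (1), pelican (3), from (1), two (1), shell (1) → 7

4–8–7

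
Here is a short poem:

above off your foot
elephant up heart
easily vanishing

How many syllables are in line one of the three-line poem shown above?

5

Line one: above (2), off (1), your (1), foot (1) → 5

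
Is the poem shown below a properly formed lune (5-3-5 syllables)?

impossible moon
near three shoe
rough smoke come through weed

Yes

Line 1: impossible(4) + moon(1) = 5 ✓
Line 2: near(1) + three(1) + shoe(1) = 3 ✓
Line 3: rough(1) + smoke(1) + come(1) + through(1) + weed(1) = 5 ✓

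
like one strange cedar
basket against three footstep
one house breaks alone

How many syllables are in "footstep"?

2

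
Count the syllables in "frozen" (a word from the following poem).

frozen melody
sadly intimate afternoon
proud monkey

2

"frozen" has 2 syllables.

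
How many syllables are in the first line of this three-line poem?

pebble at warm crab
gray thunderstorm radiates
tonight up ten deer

5

The first line: "pebble at warm crab": 2+1+1+1 = 5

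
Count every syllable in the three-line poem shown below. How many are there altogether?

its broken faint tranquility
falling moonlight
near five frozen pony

18

Line 1: its (1), broken (2), faint (1), tranquility (4) → 8
Line 2: falling (2), moonlight (2) → 4
Line 3: near (1), five (1), frozen (2), pony (2) → 6
Total: 8 + 4 + 6 = 18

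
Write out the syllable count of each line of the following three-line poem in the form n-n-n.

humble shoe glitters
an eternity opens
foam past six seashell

Line 1: "humble shoe glitters": 2+1+2 = 5
Line 2: "an eternity opens": 1+4+2 = 7
Line 3: "foam past six seashell": 1+1+1+2 = 5

5-7-5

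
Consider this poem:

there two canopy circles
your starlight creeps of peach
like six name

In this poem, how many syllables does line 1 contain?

7

Line 1: there (1), two (1), canopy (3), circles (2) → 7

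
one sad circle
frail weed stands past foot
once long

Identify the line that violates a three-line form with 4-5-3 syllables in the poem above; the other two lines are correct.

Line 1: one (1), sad (1), circle (2) → 4 ✓
Line 2: frail (1), weed (1), stands (1), past (1), foot (1) → 5 ✓
Line 3: once (1), long (1) → 2 (expected 3)

Line 3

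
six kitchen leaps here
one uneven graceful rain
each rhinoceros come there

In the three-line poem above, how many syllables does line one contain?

5

Line one: "six kitchen leaps here": 1+2+1+1 = 5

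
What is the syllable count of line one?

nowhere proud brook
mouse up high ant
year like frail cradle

Line one: nowhere (2), proud (1), brook (1) → 4

4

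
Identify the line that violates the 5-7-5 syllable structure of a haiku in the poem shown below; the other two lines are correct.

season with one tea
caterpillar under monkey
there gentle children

Line 1: "season with one tea": 2+1+1+1 = 5 ✓
Line 2: "caterpillar under monkey": 4+2+2 = 8 (expected 7)
Line 3: "there gentle children": 1+2+2 = 5 ✓

Line 2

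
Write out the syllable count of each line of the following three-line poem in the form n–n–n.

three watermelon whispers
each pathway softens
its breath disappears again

Line 1: "three watermelon whispers": 1+4+2 = 7
Line 2: "each pathway softens": 1+2+2 = 5
Line 3: "its breath disappears again": 1+1+3+2 = 7

7–5–7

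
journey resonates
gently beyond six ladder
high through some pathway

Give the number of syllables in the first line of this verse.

5

The first line: journey (2), resonates (3) → 5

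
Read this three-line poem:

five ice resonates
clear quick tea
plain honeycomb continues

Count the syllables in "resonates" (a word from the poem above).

"resonates" has 3 syllables.

3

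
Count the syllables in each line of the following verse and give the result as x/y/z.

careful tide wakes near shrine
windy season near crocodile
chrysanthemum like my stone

6/8/7

Line 1: careful(2) + tide(1) + wakes(1) + near(1) + shrine(1) = 6
Line 2: windy(2) + season(2) + near(1) + crocodile(3) = 8
Line 3: chrysanthemum(4) + like(1) + my(1) + stone(1) = 7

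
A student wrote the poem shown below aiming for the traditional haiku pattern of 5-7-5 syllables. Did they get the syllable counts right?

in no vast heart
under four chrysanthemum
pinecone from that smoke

No

Line 1: in(1) + no(1) + vast(1) + heart(1) = 4 (expected 5)
Line 2: under(2) + four(1) + chrysanthemum(4) = 7 ✓
Line 3: pinecone(2) + from(1) + that(1) + smoke(1) = 5 ✓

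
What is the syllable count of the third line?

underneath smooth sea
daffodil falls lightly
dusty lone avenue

6

The third line: dusty (2), lone (1), avenue (3) → 6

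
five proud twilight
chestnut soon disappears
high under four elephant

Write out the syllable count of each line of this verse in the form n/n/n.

4/6/7

Line 1: five(1) + proud(1) + twilight(2) = 4
Line 2: chestnut(2) + soon(1) + disappears(3) = 6
Line 3: high(1) + under(2) + four(1) + elephant(3) = 7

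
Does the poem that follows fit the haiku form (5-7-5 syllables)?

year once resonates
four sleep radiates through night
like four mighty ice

Yes

Line 1: year (1), once (1), resonates (3) → 5 ✓
Line 2: four (1), sleep (1), radiates (3), through (1), night (1) → 7 ✓
Line 3: like (1), four (1), mighty (2), ice (1) → 5 ✓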